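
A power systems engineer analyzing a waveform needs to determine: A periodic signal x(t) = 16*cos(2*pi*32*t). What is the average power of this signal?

Average power of A*cos(wt) is A^2/2.
P = 16^2 / 2 = 256/2 = 128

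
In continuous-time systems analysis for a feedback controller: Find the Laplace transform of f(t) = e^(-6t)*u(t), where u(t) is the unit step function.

Standard Laplace transform pair:
e^(-at)*u(t) <-> 1/(s+a)
With a = 6: L{e^(-6t)*u(t)} = 1/(s+6), ROC: Re(s) > -6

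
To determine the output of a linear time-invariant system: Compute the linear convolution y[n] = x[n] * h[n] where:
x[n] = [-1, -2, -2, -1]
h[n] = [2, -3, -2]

y[n] = sum_k x[k]*h[n-k]. Output length = len(x) + len(h) - 1 = 4 + 3 - 1 = 6.
y[0] = -1*2 = -2
y[1] = -2*2 + -1*-3 = -1
y[2] = -2*2 + -2*-3 + -1*-2 = 4
y[3] = -1*2 + -2*-3 + -2*-2 = 8
y[4] = -1*-3 + -2*-2 = 7
y[5] = -1*-2 = 2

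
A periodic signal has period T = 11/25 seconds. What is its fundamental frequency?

The fundamental frequency is the reciprocal of the period.
f = 1/T = 1/(11/25) = 25/11 Hz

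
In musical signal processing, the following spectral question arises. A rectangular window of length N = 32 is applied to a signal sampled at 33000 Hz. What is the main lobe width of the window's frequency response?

For a rectangular window of length N,
the main lobe width in frequency is 2*f_s/N.
= 2*33000/32 = 4125/2 Hz
This determines the minimum frequency separation for resolving two sinusoids.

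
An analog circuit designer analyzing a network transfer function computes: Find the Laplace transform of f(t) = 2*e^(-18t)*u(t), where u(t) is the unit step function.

Standard Laplace transform pair:
e^(-at)*u(t) <-> 1/(s+a)
With a = 18: L{2*e^(-18t)*u(t)} = 2/(s+18), ROC: Re(s) > -18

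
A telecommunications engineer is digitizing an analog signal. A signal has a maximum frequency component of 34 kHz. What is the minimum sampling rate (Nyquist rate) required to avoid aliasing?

By the Nyquist-Shannon sampling theorem,
the minimum sampling rate (Nyquist rate) must be at least 2 * f_max.
Nyquist rate = 2 * 34 kHz = 68 kHz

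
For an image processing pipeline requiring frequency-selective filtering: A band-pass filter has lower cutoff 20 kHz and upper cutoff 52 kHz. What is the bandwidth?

Bandwidth = f_high - f_low
= 52 kHz - 20 kHz = 32 kHz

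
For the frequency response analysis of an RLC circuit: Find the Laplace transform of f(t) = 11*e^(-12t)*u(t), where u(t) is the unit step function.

Standard Laplace transform pair:
e^(-at)*u(t) <-> 1/(s+a)
With a = 12: L{11*e^(-12t)*u(t)} = 11/(s+12), ROC: Re(s) > -12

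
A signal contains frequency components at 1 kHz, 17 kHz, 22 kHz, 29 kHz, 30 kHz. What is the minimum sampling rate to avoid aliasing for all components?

The highest frequency component is f_max = 30 kHz.
Nyquist rate = 2 * f_max = 2 * 30 kHz = 60 kHz.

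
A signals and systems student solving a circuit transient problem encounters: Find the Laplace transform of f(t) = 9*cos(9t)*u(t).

Standard pair: cos(wt)*u(t) <-> s/(s^2+w^2)
With w = 9: L{9*cos(9t)*u(t)} = 9s/(s^2+81)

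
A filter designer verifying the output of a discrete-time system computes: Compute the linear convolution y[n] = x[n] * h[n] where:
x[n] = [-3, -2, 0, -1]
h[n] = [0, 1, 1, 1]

y[n] = sum_k x[k]*h[n-k]. Output length = len(x) + len(h) - 1 = 4 + 4 - 1 = 7.
y[0] = -3*0 = 0
y[1] = -2*0 + -3*1 = -3
y[2] = 0*0 + -2*1 + -3*1 = -5
y[3] = -1*0 + 0*1 + -2*1 + -3*1 = -5
y[4] = -1*1 + 0*1 + -2*1 = -3
y[5] = -1*1 + 0*1 = -1
y[6] = -1*1 = -1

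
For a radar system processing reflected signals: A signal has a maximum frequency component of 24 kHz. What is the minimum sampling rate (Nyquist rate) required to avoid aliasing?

By the Nyquist-Shannon sampling theorem,
the minimum sampling rate (Nyquist rate) must be at least 2 * f_max.
Nyquist rate = 2 * 24 kHz = 48 kHz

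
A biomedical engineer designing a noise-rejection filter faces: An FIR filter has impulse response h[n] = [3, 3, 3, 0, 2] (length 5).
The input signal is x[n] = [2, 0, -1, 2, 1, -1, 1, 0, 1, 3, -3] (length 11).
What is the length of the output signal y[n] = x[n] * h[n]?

For linear convolution, the output length is:
len(y) = len(x) + len(h) - 1 = 11 + 5 - 1 = 15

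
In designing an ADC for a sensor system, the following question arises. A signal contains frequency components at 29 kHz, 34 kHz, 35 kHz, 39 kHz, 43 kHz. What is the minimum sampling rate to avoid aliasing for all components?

The highest frequency component is f_max = 43 kHz.
Nyquist rate = 2 * f_max = 2 * 43 kHz = 86 kHz.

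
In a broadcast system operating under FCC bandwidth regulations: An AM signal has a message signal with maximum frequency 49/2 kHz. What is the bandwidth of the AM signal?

In AM (double-sideband), the bandwidth is twice the message frequency.
BW = 2 * f_m = 2 * 49/2 kHz = 49 kHz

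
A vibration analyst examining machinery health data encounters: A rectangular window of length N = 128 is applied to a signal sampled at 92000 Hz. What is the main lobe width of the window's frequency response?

For a rectangular window of length N,
the main lobe width in frequency is 2*f_s/N.
= 2*92000/128 = 2875/2 Hz
This determines the minimum frequency separation for resolving two sinusoids.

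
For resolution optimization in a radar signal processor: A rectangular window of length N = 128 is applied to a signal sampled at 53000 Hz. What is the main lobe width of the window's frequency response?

For a rectangular window of length N,
the main lobe width in frequency is 2*f_s/N.
= 2*53000/128 = 6625/8 Hz
This determines the minimum frequency separation for resolving two sinusoids.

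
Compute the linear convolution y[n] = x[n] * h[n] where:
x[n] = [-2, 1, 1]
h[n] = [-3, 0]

y[n] = sum_k x[k]*h[n-k]. Output length = len(x) + len(h) - 1 = 3 + 2 - 1 = 4.
y[0] = -2*-3 = 6
y[1] = 1*-3 + -2*0 = -3
y[2] = 1*-3 + 1*0 = -3
y[3] = 1*0 = 0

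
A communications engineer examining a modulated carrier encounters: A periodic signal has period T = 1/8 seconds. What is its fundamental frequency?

The fundamental frequency is the reciprocal of the period.
f = 1/T = 1/(1/8) = 8 Hz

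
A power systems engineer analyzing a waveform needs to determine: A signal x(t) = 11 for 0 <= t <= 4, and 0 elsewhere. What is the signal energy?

Energy = integral of |x(t)|^2 dt over the signal duration
= 11^2 * 4 = 121 * 4 = 484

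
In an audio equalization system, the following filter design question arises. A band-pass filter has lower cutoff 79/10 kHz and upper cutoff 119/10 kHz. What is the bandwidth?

Bandwidth = f_high - f_low
= 119/10 kHz - 79/10 kHz = 4 kHz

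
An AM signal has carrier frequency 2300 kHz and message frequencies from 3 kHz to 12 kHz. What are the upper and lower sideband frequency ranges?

Upper sideband (USB) = fc + [fm_low, fm_high] = 2300 + [3, 12] = [2303, 2312] kHz
Lower sideband (LSB) = fc - [fm_high, fm_low] = 2300 - [12, 3] = [2288, 2297] kHz
Total occupied spectrum: 2288 kHz to 2312 kHz (plus carrier at 2300 kHz)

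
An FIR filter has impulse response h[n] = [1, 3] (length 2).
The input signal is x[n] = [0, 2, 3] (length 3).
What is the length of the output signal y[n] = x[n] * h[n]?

For linear convolution, the output length is:
len(y) = len(x) + len(h) - 1 = 3 + 2 - 1 = 4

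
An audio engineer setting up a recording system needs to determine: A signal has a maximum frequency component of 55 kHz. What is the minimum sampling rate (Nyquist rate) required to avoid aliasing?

By the Nyquist-Shannon sampling theorem,
the minimum sampling rate (Nyquist rate) must be at least 2 * f_max.
Nyquist rate = 2 * 55 kHz = 110 kHz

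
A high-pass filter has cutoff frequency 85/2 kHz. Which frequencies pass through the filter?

A high-pass filter passes all frequencies above the cutoff frequency 85/2 kHz and attenuates lower frequencies.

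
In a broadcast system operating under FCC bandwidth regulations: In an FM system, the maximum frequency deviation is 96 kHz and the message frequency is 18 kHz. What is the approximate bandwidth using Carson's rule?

Carson's rule: BW = 2*(delta_f + f_m)
= 2*(96 + 18) kHz = 228 kHz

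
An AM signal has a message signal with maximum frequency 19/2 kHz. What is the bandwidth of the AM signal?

In AM (double-sideband), the bandwidth is twice the message frequency.
BW = 2 * f_m = 2 * 19/2 kHz = 19 kHz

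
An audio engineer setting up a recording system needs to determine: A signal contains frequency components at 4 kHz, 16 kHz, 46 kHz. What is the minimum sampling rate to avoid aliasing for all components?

The highest frequency component is f_max = 46 kHz.
Nyquist rate = 2 * f_max = 2 * 46 kHz = 92 kHz.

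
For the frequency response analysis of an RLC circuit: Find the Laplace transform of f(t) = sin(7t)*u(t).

Standard pair: sin(wt)*u(t) <-> w/(s^2+w^2)
With w = 7: L{sin(7t)*u(t)} = 7/(s^2+49)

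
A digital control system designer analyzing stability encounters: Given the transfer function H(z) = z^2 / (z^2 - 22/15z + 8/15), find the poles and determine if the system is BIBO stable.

Poles are roots of the denominator: z^2 - 22/15z + 8/15 = 0.
Quadratic formula: z = [-(-22/15) +/- sqrt((-22/15)^2 - 4*(8/15))] / 2
Discriminant = 484/225 - 32/15 = 4/225; sqrt = 2/15.
z = (22/15 +/- 2/15) / 2 => z = 4/5 or z = 2/3.
|p1| = 2/3, |p2| = 4/5.
For BIBO stability, all poles must lie inside the unit circle (|p| < 1).
System is STABLE since both |p| < 1.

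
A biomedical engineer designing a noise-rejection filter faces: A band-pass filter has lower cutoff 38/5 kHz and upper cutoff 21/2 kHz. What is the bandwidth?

Bandwidth = f_high - f_low
= 21/2 kHz - 38/5 kHz = 29/10 kHz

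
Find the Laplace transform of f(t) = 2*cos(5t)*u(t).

Standard pair: cos(wt)*u(t) <-> s/(s^2+w^2)
With w = 5: L{2*cos(5t)*u(t)} = 2s/(s^2+25)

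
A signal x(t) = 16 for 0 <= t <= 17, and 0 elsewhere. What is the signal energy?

Energy = integral of |x(t)|^2 dt over the signal duration
= 16^2 * 17 = 256 * 17 = 4352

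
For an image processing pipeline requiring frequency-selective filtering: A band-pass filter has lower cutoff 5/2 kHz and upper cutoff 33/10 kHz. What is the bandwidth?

Bandwidth = f_high - f_low
= 33/10 kHz - 5/2 kHz = 4/5 kHz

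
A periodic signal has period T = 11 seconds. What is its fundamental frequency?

The fundamental frequency is the reciprocal of the period.
f = 1/T = 1/(11) = 1/11 Hz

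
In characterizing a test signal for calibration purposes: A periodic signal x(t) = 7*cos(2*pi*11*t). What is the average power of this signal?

Average power of A*cos(wt) is A^2/2.
P = 7^2 / 2 = 49/2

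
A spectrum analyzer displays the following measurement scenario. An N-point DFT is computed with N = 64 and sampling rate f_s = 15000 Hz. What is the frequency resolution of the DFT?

DFT frequency resolution = f_s / N
= 15000 / 64 = 1875/8 Hz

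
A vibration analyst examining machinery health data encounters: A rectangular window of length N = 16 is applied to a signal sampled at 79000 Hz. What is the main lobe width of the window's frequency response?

For a rectangular window of length N,
the main lobe width in frequency is 2*f_s/N.
= 2*79000/16 = 9875 Hz
This determines the minimum frequency separation for resolving two sinusoids.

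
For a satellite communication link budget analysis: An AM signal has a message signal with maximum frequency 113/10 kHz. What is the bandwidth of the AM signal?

In AM (double-sideband), the bandwidth is twice the message frequency.
BW = 2 * f_m = 2 * 113/10 kHz = 113/5 kHz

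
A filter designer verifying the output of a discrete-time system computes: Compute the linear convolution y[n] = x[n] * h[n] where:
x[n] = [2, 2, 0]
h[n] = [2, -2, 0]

y[n] = sum_k x[k]*h[n-k]. Output length = len(x) + len(h) - 1 = 3 + 3 - 1 = 5.
y[0] = 2*2 = 4
y[1] = 2*2 + 2*-2 = 0
y[2] = 0*2 + 2*-2 + 2*0 = -4
y[3] = 0*-2 + 2*0 = 0
y[4] = 0*0 = 0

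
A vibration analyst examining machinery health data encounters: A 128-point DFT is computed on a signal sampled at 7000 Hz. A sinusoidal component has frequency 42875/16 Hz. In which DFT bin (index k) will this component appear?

DFT frequency resolution = f_s/N = 7000/128 = 875/16 Hz
Bin index k = f_signal / resolution = 42875/16 / 875/16 = 49
The signal frequency 42875/16 Hz falls in DFT bin k = 49.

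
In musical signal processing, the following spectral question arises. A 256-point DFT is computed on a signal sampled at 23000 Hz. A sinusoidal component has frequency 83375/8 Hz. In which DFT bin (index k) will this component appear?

DFT frequency resolution = f_s/N = 23000/256 = 2875/32 Hz
Bin index k = f_signal / resolution = 83375/8 / 2875/32 = 116
The signal frequency 83375/8 Hz falls in DFT bin k = 116.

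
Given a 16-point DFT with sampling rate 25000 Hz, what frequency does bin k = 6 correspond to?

The frequency of DFT bin k is: f_k = k * f_s / N
f_6 = 6 * 25000 / 16 = 9375 Hz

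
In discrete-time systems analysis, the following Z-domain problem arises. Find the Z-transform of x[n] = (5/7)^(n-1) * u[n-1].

Time-shifting property: if X(z) = Z{x[n]}, then Z{x[n-d]} = z^(-d) * X(z)
X(z) = z/(z - 5/7) for x[n] = (5/7)^n * u[n]
Z{x[n-1]} = z^(-1) * z/(z - 5/7) = 1/(z - 5/7)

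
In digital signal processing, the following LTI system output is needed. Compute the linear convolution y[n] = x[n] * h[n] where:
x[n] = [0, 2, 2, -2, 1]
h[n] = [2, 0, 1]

y[n] = sum_k x[k]*h[n-k]. Output length = len(x) + len(h) - 1 = 5 + 3 - 1 = 7.
y[0] = 0*2 = 0
y[1] = 2*2 + 0*0 = 4
y[2] = 2*2 + 2*0 + 0*1 = 4
y[3] = -2*2 + 2*0 + 2*1 = -2
y[4] = 1*2 + -2*0 + 2*1 = 4
y[5] = 1*0 + -2*1 = -2
y[6] = 1*1 = 1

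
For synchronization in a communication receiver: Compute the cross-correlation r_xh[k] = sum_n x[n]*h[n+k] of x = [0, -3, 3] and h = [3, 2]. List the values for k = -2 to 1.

Both sequences indexed from 0 and zero outside their support.
Lags with overlap: k = -2 to 1.
  r_xh[-2] = x[2]*h[0] = 9
  r_xh[-1] = x[1]*h[0] + x[2]*h[1] = -3
  r_xh[0] = x[0]*h[0] + x[1]*h[1] = -6
  r_xh[1] = x[0]*h[1] = 0
r_xh = [9, -3, -6, 0] (for k = -2, ..., 1)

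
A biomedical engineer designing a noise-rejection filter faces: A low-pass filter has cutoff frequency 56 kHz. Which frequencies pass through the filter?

A low-pass filter passes all frequencies below the cutoff frequency 56 kHz and attenuates higher frequencies.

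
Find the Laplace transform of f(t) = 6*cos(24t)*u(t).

Standard pair: cos(wt)*u(t) <-> s/(s^2+w^2)
With w = 24: L{6*cos(24t)*u(t)} = 6s/(s^2+576)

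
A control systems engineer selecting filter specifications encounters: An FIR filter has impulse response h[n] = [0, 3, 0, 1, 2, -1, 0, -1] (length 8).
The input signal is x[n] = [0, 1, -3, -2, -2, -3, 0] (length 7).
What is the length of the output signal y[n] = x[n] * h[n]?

For linear convolution, the output length is:
len(y) = len(x) + len(h) - 1 = 7 + 8 - 1 = 14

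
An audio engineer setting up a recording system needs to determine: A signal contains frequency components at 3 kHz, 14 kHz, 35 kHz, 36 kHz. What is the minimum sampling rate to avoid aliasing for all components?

The highest frequency component is f_max = 36 kHz.
Nyquist rate = 2 * f_max = 2 * 36 kHz = 72 kHz.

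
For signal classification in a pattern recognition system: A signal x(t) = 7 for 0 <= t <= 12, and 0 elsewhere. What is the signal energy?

Energy = integral of |x(t)|^2 dt over the signal duration
= 7^2 * 12 = 49 * 12 = 588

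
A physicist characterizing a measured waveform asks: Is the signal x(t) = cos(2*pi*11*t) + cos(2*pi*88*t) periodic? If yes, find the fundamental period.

f1 = 11 Hz, f2 = 88 Hz
Period T1 = 1/11, T2 = 1/88
Ratio T1/T2 = 88/11, which is rational.
The signal is periodic with fundamental period T = 1/GCD(11,88) = 1/11 s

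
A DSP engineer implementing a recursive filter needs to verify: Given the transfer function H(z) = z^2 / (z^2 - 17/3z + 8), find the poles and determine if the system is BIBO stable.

Poles are roots of the denominator: z^2 - 17/3z + 8 = 0.
Quadratic formula: z = [-(-17/3) +/- sqrt((-17/3)^2 - 4*(8))] / 2
Discriminant = 289/9 - 32 = 1/9; sqrt = 1/3.
z = (17/3 +/- 1/3) / 2 => z = 3 or z = 8/3.
|p1| = 8/3, |p2| = 3.
For BIBO stability, all poles must lie inside the unit circle (|p| < 1).
System is UNSTABLE since at least one |p| >= 1.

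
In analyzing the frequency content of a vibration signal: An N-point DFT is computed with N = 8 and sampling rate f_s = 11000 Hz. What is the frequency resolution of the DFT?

DFT frequency resolution = f_s / N
= 11000 / 8 = 1375 Hz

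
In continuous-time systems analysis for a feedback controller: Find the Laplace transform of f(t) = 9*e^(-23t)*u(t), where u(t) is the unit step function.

Standard Laplace transform pair:
e^(-at)*u(t) <-> 1/(s+a)
With a = 23: L{9*e^(-23t)*u(t)} = 9/(s+23), ROC: Re(s) > -23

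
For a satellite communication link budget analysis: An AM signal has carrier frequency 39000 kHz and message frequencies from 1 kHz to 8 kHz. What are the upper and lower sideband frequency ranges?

Upper sideband (USB) = fc + [fm_low, fm_high] = 39000 + [1, 8] = [39001, 39008] kHz
Lower sideband (LSB) = fc - [fm_high, fm_low] = 39000 - [8, 1] = [38992, 38999] kHz
Total occupied spectrum: 38992 kHz to 39008 kHz (plus carrier at 39000 kHz)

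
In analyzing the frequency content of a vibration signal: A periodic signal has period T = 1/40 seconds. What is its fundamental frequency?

The fundamental frequency is the reciprocal of the period.
f = 1/T = 1/(1/40) = 40 Hz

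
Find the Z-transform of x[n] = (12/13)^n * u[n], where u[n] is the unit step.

The Z-transform of a^n * u[n] is z/(z-a) for |z| > |a|.
Here a = 12/13, so X(z) = z/(z - (12/13)) = 13z/(13z - 12)
ROC: |z| > 12/13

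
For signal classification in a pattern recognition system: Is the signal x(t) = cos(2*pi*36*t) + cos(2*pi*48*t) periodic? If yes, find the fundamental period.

f1 = 36 Hz, f2 = 48 Hz
Period T1 = 1/36, T2 = 1/48
Ratio T1/T2 = 48/36, which is rational.
The signal is periodic with fundamental period T = 1/GCD(36,48) = 1/12 s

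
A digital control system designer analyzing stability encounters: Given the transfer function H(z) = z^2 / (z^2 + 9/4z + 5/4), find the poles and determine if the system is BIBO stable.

Poles are roots of the denominator: z^2 + 9/4z + 5/4 = 0.
Quadratic formula: z = [-(9/4) +/- sqrt((9/4)^2 - 4*(5/4))] / 2
Discriminant = 81/16 - 5 = 1/16; sqrt = 1/4.
z = (-9/4 +/- 1/4) / 2 => z = -1 or z = -5/4.
|p1| = 5/4, |p2| = 1.
For BIBO stability, all poles must lie inside the unit circle (|p| < 1).
System is UNSTABLE since at least one |p| >= 1.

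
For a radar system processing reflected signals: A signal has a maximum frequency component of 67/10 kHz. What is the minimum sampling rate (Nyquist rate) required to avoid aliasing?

By the Nyquist-Shannon sampling theorem,
the minimum sampling rate (Nyquist rate) must be at least 2 * f_max.
Nyquist rate = 2 * 67/10 kHz = 67/5 kHz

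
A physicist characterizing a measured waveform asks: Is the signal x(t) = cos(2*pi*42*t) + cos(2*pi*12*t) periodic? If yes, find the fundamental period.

f1 = 42 Hz, f2 = 12 Hz
Period T1 = 1/42, T2 = 1/12
Ratio T1/T2 = 12/42, which is rational.
The signal is periodic with fundamental period T = 1/GCD(42,12) = 1/6 s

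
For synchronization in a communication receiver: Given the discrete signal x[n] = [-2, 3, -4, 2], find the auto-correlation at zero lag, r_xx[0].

The auto-correlation at zero lag r_xx[0] equals the signal energy.
r_xx[0] = sum of x[n]^2 = (-2)^2 + 3^2 + (-4)^2 + 2^2
= 4 + 9 + 16 + 4 = 33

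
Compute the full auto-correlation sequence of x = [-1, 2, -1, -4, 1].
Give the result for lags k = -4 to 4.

r_xx[k] = sum_m x[m]*x[m+k], indexed from 0, for k = -4 to 4:
  r_xx[-4] = x[4]*x[0] = -1
  r_xx[-3] = x[3]*x[0] + x[4]*x[1] = 6
  r_xx[-2] = x[2]*x[0] + x[3]*x[1] + x[4]*x[2] = -8
  r_xx[-1] = x[1]*x[0] + x[2]*x[1] + x[3]*x[2] + x[4]*x[3] = -4
  r_xx[0] = x[0]*x[0] + x[1]*x[1] + x[2]*x[2] + x[3]*x[3] + x[4]*x[4] = 23
  r_xx[1] = x[0]*x[1] + x[1]*x[2] + x[2]*x[3] + x[3]*x[4] = -4
  r_xx[2] = x[0]*x[2] + x[1]*x[3] + x[2]*x[4] = -8
  r_xx[3] = x[0]*x[3] + x[1]*x[4] = 6
  r_xx[4] = x[0]*x[4] = -1
r_xx = [-1, 6, -8, -4, 23, -4, -8, 6, -1]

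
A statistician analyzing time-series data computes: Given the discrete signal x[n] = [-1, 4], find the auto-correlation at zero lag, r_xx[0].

The auto-correlation at zero lag r_xx[0] equals the signal energy.
r_xx[0] = sum of x[n]^2 = (-1)^2 + 4^2
= 1 + 16 = 17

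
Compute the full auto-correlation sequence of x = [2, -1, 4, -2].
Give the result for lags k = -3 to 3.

r_xx[k] = sum_m x[m]*x[m+k], indexed from 0, for k = -3 to 3:
  r_xx[-3] = x[3]*x[0] = -4
  r_xx[-2] = x[2]*x[0] + x[3]*x[1] = 10
  r_xx[-1] = x[1]*x[0] + x[2]*x[1] + x[3]*x[2] = -14
  r_xx[0] = x[0]*x[0] + x[1]*x[1] + x[2]*x[2] + x[3]*x[3] = 25
  r_xx[1] = x[0]*x[1] + x[1]*x[2] + x[2]*x[3] = -14
  r_xx[2] = x[0]*x[2] + x[1]*x[3] = 10
  r_xx[3] = x[0]*x[3] = -4
r_xx = [-4, 10, -14, 25, -14, 10, -4]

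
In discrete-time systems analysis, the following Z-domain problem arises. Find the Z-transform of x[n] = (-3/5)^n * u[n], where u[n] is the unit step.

The Z-transform of a^n * u[n] is z/(z-a) for |z| > |a|.
Here a = -3/5, so X(z) = z/(z - (-3/5)) = 5z/(5z + 3)
ROC: |z| > 3/5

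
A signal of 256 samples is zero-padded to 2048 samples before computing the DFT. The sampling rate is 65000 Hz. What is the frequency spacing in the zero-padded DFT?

Original DFT: N = 256, resolution = f_s/N = 65000/256 = 8125/32 Hz
Zero-padded DFT: N = 2048, resolution = f_s/N = 65000/2048 = 8125/256 Hz
Zero-padding interpolates the spectrum (finer frequency grid)
but does NOT improve the true spectral resolution (ability to resolve close frequencies).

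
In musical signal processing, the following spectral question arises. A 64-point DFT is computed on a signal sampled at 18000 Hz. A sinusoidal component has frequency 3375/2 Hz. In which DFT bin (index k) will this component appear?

DFT frequency resolution = f_s/N = 18000/64 = 1125/4 Hz
Bin index k = f_signal / resolution = 3375/2 / 1125/4 = 6
The signal frequency 3375/2 Hz falls in DFT bin k = 6.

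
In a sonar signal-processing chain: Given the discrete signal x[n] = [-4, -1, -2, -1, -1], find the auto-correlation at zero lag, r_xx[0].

The auto-correlation at zero lag r_xx[0] equals the signal energy.
r_xx[0] = sum of x[n]^2 = (-4)^2 + (-1)^2 + (-2)^2 + (-1)^2 + (-1)^2
= 16 + 1 + 4 + 1 + 1 = 23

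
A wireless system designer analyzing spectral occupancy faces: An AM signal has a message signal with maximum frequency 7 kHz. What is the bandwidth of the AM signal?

In AM (double-sideband), the bandwidth is twice the message frequency.
BW = 2 * f_m = 2 * 7 kHz = 14 kHz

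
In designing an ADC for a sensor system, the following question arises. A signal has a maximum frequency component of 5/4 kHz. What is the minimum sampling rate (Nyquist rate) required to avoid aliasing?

By the Nyquist-Shannon sampling theorem,
the minimum sampling rate (Nyquist rate) must be at least 2 * f_max.
Nyquist rate = 2 * 5/4 kHz = 5/2 kHz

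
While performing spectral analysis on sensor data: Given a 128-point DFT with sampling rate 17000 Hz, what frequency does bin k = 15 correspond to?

The frequency of DFT bin k is: f_k = k * f_s / N
f_15 = 15 * 17000 / 128 = 31875/16 Hz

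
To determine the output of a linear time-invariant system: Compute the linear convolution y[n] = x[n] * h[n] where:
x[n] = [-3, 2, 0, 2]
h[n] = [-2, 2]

y[n] = sum_k x[k]*h[n-k]. Output length = len(x) + len(h) - 1 = 4 + 2 - 1 = 5.
y[0] = -3*-2 = 6
y[1] = 2*-2 + -3*2 = -10
y[2] = 0*-2 + 2*2 = 4
y[3] = 2*-2 + 0*2 = -4
y[4] = 2*2 = 4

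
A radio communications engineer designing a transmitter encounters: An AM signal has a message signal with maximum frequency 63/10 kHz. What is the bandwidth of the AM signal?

In AM (double-sideband), the bandwidth is twice the message frequency.
BW = 2 * f_m = 2 * 63/10 kHz = 63/5 kHz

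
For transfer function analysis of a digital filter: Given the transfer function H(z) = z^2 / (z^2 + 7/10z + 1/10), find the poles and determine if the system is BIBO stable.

Poles are roots of the denominator: z^2 + 7/10z + 1/10 = 0.
Quadratic formula: z = [-(7/10) +/- sqrt((7/10)^2 - 4*(1/10))] / 2
Discriminant = 49/100 - 2/5 = 9/100; sqrt = 3/10.
z = (-7/10 +/- 3/10) / 2 => z = -1/5 or z = -1/2.
|p1| = 1/5, |p2| = 1/2.
For BIBO stability, all poles must lie inside the unit circle (|p| < 1).
System is STABLE since both |p| < 1.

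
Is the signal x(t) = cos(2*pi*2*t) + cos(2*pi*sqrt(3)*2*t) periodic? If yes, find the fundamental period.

f1 = 2 Hz, f2 = 2*sqrt(3) Hz
Ratio f2/f1 = sqrt(3), which is irrational.
Since the frequency ratio is irrational, no common period exists.
The signal is not periodic.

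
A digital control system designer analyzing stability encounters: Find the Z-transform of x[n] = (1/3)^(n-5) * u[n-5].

Time-shifting property: if X(z) = Z{x[n]}, then Z{x[n-d]} = z^(-d) * X(z)
X(z) = z/(z - 1/3) for x[n] = (1/3)^n * u[n]
Z{x[n-5]} = z^(-5) * z/(z - 1/3) = z^(-4)/(z - 1/3)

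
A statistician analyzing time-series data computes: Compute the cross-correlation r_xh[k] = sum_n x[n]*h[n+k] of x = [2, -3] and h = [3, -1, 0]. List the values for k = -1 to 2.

Both sequences indexed from 0 and zero outside their support.
Lags with overlap: k = -1 to 2.
  r_xh[-1] = x[1]*h[0] = -9
  r_xh[0] = x[0]*h[0] + x[1]*h[1] = 9
  r_xh[1] = x[0]*h[1] + x[1]*h[2] = -2
  r_xh[2] = x[0]*h[2] = 0
r_xh = [-9, 9, -2, 0] (for k = -1, ..., 2)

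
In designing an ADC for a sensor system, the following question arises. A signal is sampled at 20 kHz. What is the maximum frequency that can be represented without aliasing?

The maximum frequency that can be represented without aliasing
is the Nyquist frequency: f_max = f_s / 2 = 20 kHz / 2 = 10 kHz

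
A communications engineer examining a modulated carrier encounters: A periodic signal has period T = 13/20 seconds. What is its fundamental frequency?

The fundamental frequency is the reciprocal of the period.
f = 1/T = 1/(13/20) = 20/13 Hz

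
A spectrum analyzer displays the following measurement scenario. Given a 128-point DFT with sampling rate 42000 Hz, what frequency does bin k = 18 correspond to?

The frequency of DFT bin k is: f_k = k * f_s / N
f_18 = 18 * 42000 / 128 = 23625/4 Hz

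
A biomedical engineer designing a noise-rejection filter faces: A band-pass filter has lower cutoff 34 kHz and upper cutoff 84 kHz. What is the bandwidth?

Bandwidth = f_high - f_low
= 84 kHz - 34 kHz = 50 kHz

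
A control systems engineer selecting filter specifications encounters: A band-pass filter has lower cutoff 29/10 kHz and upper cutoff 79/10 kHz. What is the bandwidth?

Bandwidth = f_high - f_low
= 79/10 kHz - 29/10 kHz = 5 kHz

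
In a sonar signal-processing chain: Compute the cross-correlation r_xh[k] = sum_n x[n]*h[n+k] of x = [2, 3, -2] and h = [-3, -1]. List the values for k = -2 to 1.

Both sequences indexed from 0 and zero outside their support.
Lags with overlap: k = -2 to 1.
  r_xh[-2] = x[2]*h[0] = 6
  r_xh[-1] = x[1]*h[0] + x[2]*h[1] = -7
  r_xh[0] = x[0]*h[0] + x[1]*h[1] = -9
  r_xh[1] = x[0]*h[1] = -2
r_xh = [6, -7, -9, -2] (for k = -2, ..., 1)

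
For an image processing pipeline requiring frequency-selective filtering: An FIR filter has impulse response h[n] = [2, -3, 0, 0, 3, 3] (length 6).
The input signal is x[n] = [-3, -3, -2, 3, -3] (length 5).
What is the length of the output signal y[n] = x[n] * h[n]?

For linear convolution, the output length is:
len(y) = len(x) + len(h) - 1 = 5 + 6 - 1 = 10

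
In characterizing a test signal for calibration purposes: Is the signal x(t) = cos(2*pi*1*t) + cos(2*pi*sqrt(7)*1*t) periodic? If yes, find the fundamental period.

f1 = 1 Hz, f2 = 1*sqrt(7) Hz
Ratio f2/f1 = sqrt(7), which is irrational.
Since the frequency ratio is irrational, no common period exists.
The signal is not periodic.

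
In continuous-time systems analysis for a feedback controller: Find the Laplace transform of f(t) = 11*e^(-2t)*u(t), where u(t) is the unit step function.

Standard Laplace transform pair:
e^(-at)*u(t) <-> 1/(s+a)
With a = 2: L{11*e^(-2t)*u(t)} = 11/(s+2), ROC: Re(s) > -2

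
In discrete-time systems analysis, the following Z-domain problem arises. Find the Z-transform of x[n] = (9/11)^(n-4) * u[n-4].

Time-shifting property: if X(z) = Z{x[n]}, then Z{x[n-d]} = z^(-d) * X(z)
X(z) = z/(z - 9/11) for x[n] = (9/11)^n * u[n]
Z{x[n-4]} = z^(-4) * z/(z - 9/11) = z^(-3)/(z - 9/11)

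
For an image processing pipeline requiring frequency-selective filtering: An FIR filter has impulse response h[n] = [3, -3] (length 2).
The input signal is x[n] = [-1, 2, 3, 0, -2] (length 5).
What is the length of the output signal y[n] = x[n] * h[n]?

For linear convolution, the output length is:
len(y) = len(x) + len(h) - 1 = 5 + 2 - 1 = 6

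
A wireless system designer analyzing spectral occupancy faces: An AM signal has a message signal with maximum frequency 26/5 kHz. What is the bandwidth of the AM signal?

In AM (double-sideband), the bandwidth is twice the message frequency.
BW = 2 * f_m = 2 * 26/5 kHz = 52/5 kHz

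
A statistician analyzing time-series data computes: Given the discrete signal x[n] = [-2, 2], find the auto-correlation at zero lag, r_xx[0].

The auto-correlation at zero lag r_xx[0] equals the signal energy.
r_xx[0] = sum of x[n]^2 = (-2)^2 + 2^2
= 4 + 4 = 8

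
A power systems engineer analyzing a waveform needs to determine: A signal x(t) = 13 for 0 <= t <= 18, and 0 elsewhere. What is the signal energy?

Energy = integral of |x(t)|^2 dt over the signal duration
= 13^2 * 18 = 169 * 18 = 3042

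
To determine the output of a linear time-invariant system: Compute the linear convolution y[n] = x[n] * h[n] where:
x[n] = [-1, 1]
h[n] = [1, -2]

y[n] = sum_k x[k]*h[n-k]. Output length = len(x) + len(h) - 1 = 2 + 2 - 1 = 3.
y[0] = -1*1 = -1
y[1] = 1*1 + -1*-2 = 3
y[2] = 1*-2 = -2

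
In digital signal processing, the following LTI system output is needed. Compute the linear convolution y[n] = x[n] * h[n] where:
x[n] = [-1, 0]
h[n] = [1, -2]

y[n] = sum_k x[k]*h[n-k]. Output length = len(x) + len(h) - 1 = 2 + 2 - 1 = 3.
y[0] = -1*1 = -1
y[1] = 0*1 + -1*-2 = 2
y[2] = 0*-2 = 0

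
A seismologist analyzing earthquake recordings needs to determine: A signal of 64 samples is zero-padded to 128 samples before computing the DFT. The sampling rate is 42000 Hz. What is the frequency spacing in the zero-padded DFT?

Original DFT: N = 64, resolution = f_s/N = 42000/64 = 2625/4 Hz
Zero-padded DFT: N = 128, resolution = f_s/N = 42000/128 = 2625/8 Hz
Zero-padding interpolates the spectrum (finer frequency grid)
but does NOT improve the true spectral resolution (ability to resolve close frequencies).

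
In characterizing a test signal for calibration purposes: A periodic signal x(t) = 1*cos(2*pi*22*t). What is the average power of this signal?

Average power of A*cos(wt) is A^2/2.
P = 1^2 / 2 = 1/2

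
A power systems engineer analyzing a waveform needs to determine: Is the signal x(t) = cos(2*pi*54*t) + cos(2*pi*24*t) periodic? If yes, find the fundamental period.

f1 = 54 Hz, f2 = 24 Hz
Period T1 = 1/54, T2 = 1/24
Ratio T1/T2 = 24/54, which is rational.
The signal is periodic with fundamental period T = 1/GCD(54,24) = 1/6 s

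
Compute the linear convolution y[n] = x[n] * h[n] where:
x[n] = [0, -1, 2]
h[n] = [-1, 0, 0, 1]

y[n] = sum_k x[k]*h[n-k]. Output length = len(x) + len(h) - 1 = 3 + 4 - 1 = 6.
y[0] = 0*-1 = 0
y[1] = -1*-1 + 0*0 = 1
y[2] = 2*-1 + -1*0 + 0*0 = -2
y[3] = 2*0 + -1*0 + 0*1 = 0
y[4] = 2*0 + -1*1 = -1
y[5] = 2*1 = 2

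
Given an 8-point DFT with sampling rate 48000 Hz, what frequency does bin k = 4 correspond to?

The frequency of DFT bin k is: f_k = k * f_s / N
f_4 = 4 * 48000 / 8 = 24000 Hz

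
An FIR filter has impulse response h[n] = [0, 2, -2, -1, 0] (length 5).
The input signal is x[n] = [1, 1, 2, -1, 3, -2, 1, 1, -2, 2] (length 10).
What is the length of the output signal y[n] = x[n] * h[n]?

For linear convolution, the output length is:
len(y) = len(x) + len(h) - 1 = 10 + 5 - 1 = 14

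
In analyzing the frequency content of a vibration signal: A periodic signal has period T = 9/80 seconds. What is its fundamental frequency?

The fundamental frequency is the reciprocal of the period.
f = 1/T = 1/(9/80) = 80/9 Hz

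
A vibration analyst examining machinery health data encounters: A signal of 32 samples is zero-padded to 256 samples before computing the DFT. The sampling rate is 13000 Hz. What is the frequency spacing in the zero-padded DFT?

Original DFT: N = 32, resolution = f_s/N = 13000/32 = 1625/4 Hz
Zero-padded DFT: N = 256, resolution = f_s/N = 13000/256 = 1625/32 Hz
Zero-padding interpolates the spectrum (finer frequency grid)
but does NOT improve the true spectral resolution (ability to resolve close frequencies).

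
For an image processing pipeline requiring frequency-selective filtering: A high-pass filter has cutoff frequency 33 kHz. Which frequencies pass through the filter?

A high-pass filter passes all frequencies above the cutoff frequency 33 kHz and attenuates lower frequencies.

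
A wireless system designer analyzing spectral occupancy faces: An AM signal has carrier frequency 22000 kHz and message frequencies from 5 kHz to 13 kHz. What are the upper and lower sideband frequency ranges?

Upper sideband (USB) = fc + [fm_low, fm_high] = 22000 + [5, 13] = [22005, 22013] kHz
Lower sideband (LSB) = fc - [fm_high, fm_low] = 22000 - [13, 5] = [21987, 21995] kHz
Total occupied spectrum: 21987 kHz to 22013 kHz (plus carrier at 22000 kHz)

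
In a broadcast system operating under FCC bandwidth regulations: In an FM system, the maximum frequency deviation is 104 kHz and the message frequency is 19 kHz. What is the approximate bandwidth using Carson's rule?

Carson's rule: BW = 2*(delta_f + f_m)
= 2*(104 + 19) kHz = 246 kHz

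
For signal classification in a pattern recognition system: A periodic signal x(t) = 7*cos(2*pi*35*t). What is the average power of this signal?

Average power of A*cos(wt) is A^2/2.
P = 7^2 / 2 = 49/2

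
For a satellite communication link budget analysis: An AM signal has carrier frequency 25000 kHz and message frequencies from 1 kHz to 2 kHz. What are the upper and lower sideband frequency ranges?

Upper sideband (USB) = fc + [fm_low, fm_high] = 25000 + [1, 2] = [25001, 25002] kHz
Lower sideband (LSB) = fc - [fm_high, fm_low] = 25000 - [2, 1] = [24998, 24999] kHz
Total occupied spectrum: 24998 kHz to 25002 kHz (plus carrier at 25000 kHz)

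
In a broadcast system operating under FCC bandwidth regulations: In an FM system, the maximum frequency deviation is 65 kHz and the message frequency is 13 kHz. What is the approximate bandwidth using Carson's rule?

Carson's rule: BW = 2*(delta_f + f_m)
= 2*(65 + 13) kHz = 156 kHz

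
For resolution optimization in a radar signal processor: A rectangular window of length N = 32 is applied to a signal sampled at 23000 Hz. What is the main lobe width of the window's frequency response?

For a rectangular window of length N,
the main lobe width in frequency is 2*f_s/N.
= 2*23000/32 = 2875/2 Hz
This determines the minimum frequency separation for resolving two sinusoids.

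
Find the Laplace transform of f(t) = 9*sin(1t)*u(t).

Standard pair: sin(wt)*u(t) <-> w/(s^2+w^2)
With w = 1: L{9*sin(1t)*u(t)} = 9/(s^2+1)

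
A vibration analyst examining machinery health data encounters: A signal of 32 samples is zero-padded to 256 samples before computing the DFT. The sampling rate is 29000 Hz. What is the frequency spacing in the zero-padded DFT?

Original DFT: N = 32, resolution = f_s/N = 29000/32 = 3625/4 Hz
Zero-padded DFT: N = 256, resolution = f_s/N = 29000/256 = 3625/32 Hz
Zero-padding interpolates the spectrum (finer frequency grid)
but does NOT improve the true spectral resolution (ability to resolve close frequencies).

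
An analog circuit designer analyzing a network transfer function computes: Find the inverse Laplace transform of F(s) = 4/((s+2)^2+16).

Standard pair: w/((s+a)^2+w^2) <-> e^(-at)*sin(wt)*u(t)
With a=2, w=4: f(t) = e^(-2t)*sin(4t)*u(t)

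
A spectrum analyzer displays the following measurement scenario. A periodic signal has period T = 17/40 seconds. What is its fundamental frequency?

The fundamental frequency is the reciprocal of the period.
f = 1/T = 1/(17/40) = 40/17 Hz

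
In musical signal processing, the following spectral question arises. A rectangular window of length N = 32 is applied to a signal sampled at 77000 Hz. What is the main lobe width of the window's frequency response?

For a rectangular window of length N,
the main lobe width in frequency is 2*f_s/N.
= 2*77000/32 = 9625/2 Hz
This determines the minimum frequency separation for resolving two sinusoids.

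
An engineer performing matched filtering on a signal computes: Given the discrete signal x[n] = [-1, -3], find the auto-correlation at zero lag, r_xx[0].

The auto-correlation at zero lag r_xx[0] equals the signal energy.
r_xx[0] = sum of x[n]^2 = (-1)^2 + (-3)^2
= 1 + 9 = 10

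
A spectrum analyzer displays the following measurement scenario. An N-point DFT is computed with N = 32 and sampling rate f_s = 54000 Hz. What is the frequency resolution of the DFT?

DFT frequency resolution = f_s / N
= 54000 / 32 = 3375/2 Hz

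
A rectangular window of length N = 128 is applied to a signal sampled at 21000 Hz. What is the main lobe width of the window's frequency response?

For a rectangular window of length N,
the main lobe width in frequency is 2*f_s/N.
= 2*21000/128 = 2625/8 Hz
This determines the minimum frequency separation for resolving two sinusoids.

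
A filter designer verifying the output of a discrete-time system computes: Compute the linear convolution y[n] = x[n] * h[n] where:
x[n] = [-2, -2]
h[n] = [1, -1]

y[n] = sum_k x[k]*h[n-k]. Output length = len(x) + len(h) - 1 = 2 + 2 - 1 = 3.
y[0] = -2*1 = -2
y[1] = -2*1 + -2*-1 = 0
y[2] = -2*-1 = 2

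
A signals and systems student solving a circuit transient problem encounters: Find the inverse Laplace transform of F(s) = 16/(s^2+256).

Standard pair: w/(s^2+w^2) <-> sin(wt)*u(t)
Recognize w^2 = 256, so w = 16; numerator 16 = 1*16.
f(t) = sin(16t)*u(t)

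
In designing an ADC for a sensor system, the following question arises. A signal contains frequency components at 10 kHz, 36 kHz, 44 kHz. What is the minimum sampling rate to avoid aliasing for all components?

The highest frequency component is f_max = 44 kHz.
Nyquist rate = 2 * f_max = 2 * 44 kHz = 88 kHz.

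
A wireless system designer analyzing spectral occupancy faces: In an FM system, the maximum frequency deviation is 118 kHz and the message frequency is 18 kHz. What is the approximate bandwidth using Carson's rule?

Carson's rule: BW = 2*(delta_f + f_m)
= 2*(118 + 18) kHz = 272 kHz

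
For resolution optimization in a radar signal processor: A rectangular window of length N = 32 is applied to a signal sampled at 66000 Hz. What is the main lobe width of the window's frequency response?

For a rectangular window of length N,
the main lobe width in frequency is 2*f_s/N.
= 2*66000/32 = 4125 Hz
This determines the minimum frequency separation for resolving two sinusoids.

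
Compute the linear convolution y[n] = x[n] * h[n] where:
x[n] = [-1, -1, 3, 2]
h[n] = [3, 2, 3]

y[n] = sum_k x[k]*h[n-k]. Output length = len(x) + len(h) - 1 = 4 + 3 - 1 = 6.
y[0] = -1*3 = -3
y[1] = -1*3 + -1*2 = -5
y[2] = 3*3 + -1*2 + -1*3 = 4
y[3] = 2*3 + 3*2 + -1*3 = 9
y[4] = 2*2 + 3*3 = 13
y[5] = 2*3 = 6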